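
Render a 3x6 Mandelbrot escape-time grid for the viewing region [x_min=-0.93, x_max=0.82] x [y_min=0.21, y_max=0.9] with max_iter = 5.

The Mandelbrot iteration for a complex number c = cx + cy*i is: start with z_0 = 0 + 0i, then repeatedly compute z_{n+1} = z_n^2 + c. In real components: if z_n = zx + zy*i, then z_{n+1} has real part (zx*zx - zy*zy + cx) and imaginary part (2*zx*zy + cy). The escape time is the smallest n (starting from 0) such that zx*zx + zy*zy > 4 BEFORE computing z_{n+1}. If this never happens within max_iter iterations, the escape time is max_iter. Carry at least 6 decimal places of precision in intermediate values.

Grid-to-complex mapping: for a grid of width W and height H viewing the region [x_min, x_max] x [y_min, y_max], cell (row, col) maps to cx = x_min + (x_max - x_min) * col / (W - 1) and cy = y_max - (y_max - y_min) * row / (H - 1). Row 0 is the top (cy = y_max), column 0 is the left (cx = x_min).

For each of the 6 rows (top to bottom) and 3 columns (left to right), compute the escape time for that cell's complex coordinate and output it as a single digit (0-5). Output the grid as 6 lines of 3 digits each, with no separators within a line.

Answer: 352
452
553
553
553
553

Derivation:
(row=0, col=0): c = -0.9300 + 0.9000i → escape time 3
(row=0, col=1): c = -0.0550 + 0.9000i → escape time 5
(row=0, col=2): c = 0.8200 + 0.9000i → escape time 2
(row=1, col=0): c = -0.9300 + 0.7620i → escape time 4
(row=1, col=1): c = -0.0550 + 0.7620i → escape time 5
(row=1, col=2): c = 0.8200 + 0.7620i → escape time 2
(row=2, col=0): c = -0.9300 + 0.6240i → escape time 5
(row=2, col=1): c = -0.0550 + 0.6240i → escape time 5
(row=2, col=2): c = 0.8200 + 0.6240i → escape time 3
(row=3, col=0): c = -0.9300 + 0.4860i → escape time 5
(row=3, col=1): c = -0.0550 + 0.4860i → escape time 5
(row=3, col=2): c = 0.8200 + 0.4860i → escape time 3
(row=4, col=0): c = -0.9300 + 0.3480i → escape time 5
(row=4, col=1): c = -0.0550 + 0.3480i → escape time 5
(row=4, col=2): c = 0.8200 + 0.3480i → escape time 3
(row=5, col=0): c = -0.9300 + 0.2100i → escape time 5
(row=5, col=1): c = -0.0550 + 0.2100i → escape time 5
(row=5, col=2): c = 0.8200 + 0.2100i → escape time 3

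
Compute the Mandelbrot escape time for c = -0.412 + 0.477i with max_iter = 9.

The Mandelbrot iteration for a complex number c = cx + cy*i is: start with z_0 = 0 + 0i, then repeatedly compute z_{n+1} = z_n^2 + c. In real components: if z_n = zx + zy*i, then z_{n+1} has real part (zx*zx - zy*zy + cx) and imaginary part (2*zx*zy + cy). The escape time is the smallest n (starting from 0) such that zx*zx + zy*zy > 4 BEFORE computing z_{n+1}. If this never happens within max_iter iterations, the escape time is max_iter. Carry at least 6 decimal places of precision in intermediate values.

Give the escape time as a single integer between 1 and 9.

Answer: 9

Derivation:
z_0 = 0 + 0i, c = -0.4120 + 0.4770i
Iter 1: z = -0.4120 + 0.4770i, |z|^2 = 0.3973
Iter 2: z = -0.4698 + 0.0840i, |z|^2 = 0.2277
Iter 3: z = -0.1983 + 0.3981i, |z|^2 = 0.1978
Iter 4: z = -0.5312 + 0.3191i, |z|^2 = 0.3839
Iter 5: z = -0.2317 + 0.1381i, |z|^2 = 0.0727
Iter 6: z = -0.3774 + 0.4130i, |z|^2 = 0.3130
Iter 7: z = -0.4402 + 0.1653i, |z|^2 = 0.2211
Iter 8: z = -0.2456 + 0.3315i, |z|^2 = 0.1702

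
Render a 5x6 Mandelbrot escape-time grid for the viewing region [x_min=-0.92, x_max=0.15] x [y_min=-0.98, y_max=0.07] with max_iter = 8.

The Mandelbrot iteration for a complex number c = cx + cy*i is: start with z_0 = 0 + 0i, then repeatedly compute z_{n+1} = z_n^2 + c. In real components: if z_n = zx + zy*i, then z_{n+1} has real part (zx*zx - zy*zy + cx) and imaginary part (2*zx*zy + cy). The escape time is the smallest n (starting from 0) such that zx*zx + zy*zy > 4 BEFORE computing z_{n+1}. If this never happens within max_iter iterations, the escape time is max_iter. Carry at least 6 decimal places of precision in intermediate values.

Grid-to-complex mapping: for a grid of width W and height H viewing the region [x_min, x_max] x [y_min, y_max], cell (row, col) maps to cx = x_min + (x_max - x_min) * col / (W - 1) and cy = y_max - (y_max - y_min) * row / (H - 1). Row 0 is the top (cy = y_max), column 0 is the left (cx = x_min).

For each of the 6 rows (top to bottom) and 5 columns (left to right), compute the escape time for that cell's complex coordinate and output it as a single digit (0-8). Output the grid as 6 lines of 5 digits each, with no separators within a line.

Answer: 88888
88888
88888
58888
44786
34584

Derivation:
(row=0, col=0): c = -0.9200 + 0.0700i → escape time 8
(row=0, col=1): c = -0.6525 + 0.0700i → escape time 8
(row=0, col=2): c = -0.3850 + 0.0700i → escape time 8
(row=0, col=3): c = -0.1175 + 0.0700i → escape time 8
(row=0, col=4): c = 0.1500 + 0.0700i → escape time 8
(row=1, col=0): c = -0.9200 + -0.1400i → escape time 8
(row=1, col=1): c = -0.6525 + -0.1400i → escape time 8
(row=1, col=2): c = -0.3850 + -0.1400i → escape time 8
(row=1, col=3): c = -0.1175 + -0.1400i → escape time 8
(row=1, col=4): c = 0.1500 + -0.1400i → escape time 8
(row=2, col=0): c = -0.9200 + -0.3500i → escape time 8
(row=2, col=1): c = -0.6525 + -0.3500i → escape time 8
(row=2, col=2): c = -0.3850 + -0.3500i → escape time 8
(row=2, col=3): c = -0.1175 + -0.3500i → escape time 8
(row=2, col=4): c = 0.1500 + -0.3500i → escape time 8
(row=3, col=0): c = -0.9200 + -0.5600i → escape time 5
(row=3, col=1): c = -0.6525 + -0.5600i → escape time 8
(row=3, col=2): c = -0.3850 + -0.5600i → escape time 8
(row=3, col=3): c = -0.1175 + -0.5600i → escape time 8
(row=3, col=4): c = 0.1500 + -0.5600i → escape time 8
(row=4, col=0): c = -0.9200 + -0.7700i → escape time 4
(row=4, col=1): c = -0.6525 + -0.7700i → escape time 4
(row=4, col=2): c = -0.3850 + -0.7700i → escape time 7
(row=4, col=3): c = -0.1175 + -0.7700i → escape time 8
(row=4, col=4): c = 0.1500 + -0.7700i → escape time 6
(row=5, col=0): c = -0.9200 + -0.9800i → escape time 3
(row=5, col=1): c = -0.6525 + -0.9800i → escape time 4
(row=5, col=2): c = -0.3850 + -0.9800i → escape time 5
(row=5, col=3): c = -0.1175 + -0.9800i → escape time 8
(row=5, col=4): c = 0.1500 + -0.9800i → escape time 4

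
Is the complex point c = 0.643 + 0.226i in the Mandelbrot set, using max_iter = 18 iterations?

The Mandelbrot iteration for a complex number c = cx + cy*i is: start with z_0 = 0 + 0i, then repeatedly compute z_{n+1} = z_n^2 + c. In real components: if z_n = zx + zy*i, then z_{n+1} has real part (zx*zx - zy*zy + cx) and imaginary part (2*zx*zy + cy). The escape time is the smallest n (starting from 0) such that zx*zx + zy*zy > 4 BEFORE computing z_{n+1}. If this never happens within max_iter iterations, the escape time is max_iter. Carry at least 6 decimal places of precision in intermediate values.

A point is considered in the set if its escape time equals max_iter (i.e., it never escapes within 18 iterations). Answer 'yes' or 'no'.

z_0 = 0 + 0i, c = 0.6430 + 0.2260i
Iter 1: z = 0.6430 + 0.2260i, |z|^2 = 0.4645
Iter 2: z = 1.0054 + 0.5166i, |z|^2 = 1.2777
Iter 3: z = 1.3869 + 1.2648i, |z|^2 = 3.5232
Iter 4: z = 0.9666 + 3.7343i, |z|^2 = 14.8791
Escaped at iteration 4

Answer: no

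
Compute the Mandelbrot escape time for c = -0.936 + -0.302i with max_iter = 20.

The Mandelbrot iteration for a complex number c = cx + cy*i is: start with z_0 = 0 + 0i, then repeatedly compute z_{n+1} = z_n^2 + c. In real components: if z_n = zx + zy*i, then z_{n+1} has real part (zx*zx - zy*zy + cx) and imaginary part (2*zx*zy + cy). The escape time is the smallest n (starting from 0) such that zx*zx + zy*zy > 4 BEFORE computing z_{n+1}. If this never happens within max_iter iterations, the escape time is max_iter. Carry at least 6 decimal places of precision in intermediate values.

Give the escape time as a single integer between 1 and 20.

z_0 = 0 + 0i, c = -0.9360 + -0.3020i
Iter 1: z = -0.9360 + -0.3020i, |z|^2 = 0.9673
Iter 2: z = -0.1511 + 0.2633i, |z|^2 = 0.0922
Iter 3: z = -0.9825 + -0.3816i, |z|^2 = 1.1109
Iter 4: z = -0.1163 + 0.4478i, |z|^2 = 0.2141
Iter 5: z = -1.1230 + -0.4061i, |z|^2 = 1.4262
Iter 6: z = 0.1603 + 0.6102i, |z|^2 = 0.3980
Iter 7: z = -1.2827 + -0.1064i, |z|^2 = 1.6566
Iter 8: z = 0.6979 + -0.0290i, |z|^2 = 0.4880
Iter 9: z = -0.4497 + -0.3425i, |z|^2 = 0.3195
Iter 10: z = -0.8510 + 0.0060i, |z|^2 = 0.7243
Iter 11: z = -0.2118 + -0.3123i, |z|^2 = 0.1424
Iter 12: z = -0.9887 + -0.1697i, |z|^2 = 1.0063
Iter 13: z = 0.0127 + 0.0336i, |z|^2 = 0.0013
Iter 14: z = -0.9370 + -0.3011i, |z|^2 = 0.9686
Iter 15: z = -0.1488 + 0.2623i, |z|^2 = 0.0910
Iter 16: z = -0.9827 + -0.3801i, |z|^2 = 1.1101
Iter 17: z = -0.1148 + 0.4450i, |z|^2 = 0.2112
Iter 18: z = -1.1208 + -0.4041i, |z|^2 = 1.4195
Iter 19: z = 0.1569 + 0.6039i, |z|^2 = 0.3893

Answer: 20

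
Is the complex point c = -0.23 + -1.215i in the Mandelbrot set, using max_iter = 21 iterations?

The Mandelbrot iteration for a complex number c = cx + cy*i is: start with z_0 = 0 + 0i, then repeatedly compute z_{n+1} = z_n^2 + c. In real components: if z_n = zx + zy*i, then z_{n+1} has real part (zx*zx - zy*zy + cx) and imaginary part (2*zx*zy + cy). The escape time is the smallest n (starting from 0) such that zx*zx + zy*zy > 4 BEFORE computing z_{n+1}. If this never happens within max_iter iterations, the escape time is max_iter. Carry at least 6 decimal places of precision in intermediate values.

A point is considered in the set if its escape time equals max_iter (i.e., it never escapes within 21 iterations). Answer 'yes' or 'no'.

Answer: no

Derivation:
z_0 = 0 + 0i, c = -0.2300 + -1.2150i
Iter 1: z = -0.2300 + -1.2150i, |z|^2 = 1.5291
Iter 2: z = -1.6533 + -0.6561i, |z|^2 = 3.1640
Iter 3: z = 2.0730 + 0.9545i, |z|^2 = 5.2085
Escaped at iteration 3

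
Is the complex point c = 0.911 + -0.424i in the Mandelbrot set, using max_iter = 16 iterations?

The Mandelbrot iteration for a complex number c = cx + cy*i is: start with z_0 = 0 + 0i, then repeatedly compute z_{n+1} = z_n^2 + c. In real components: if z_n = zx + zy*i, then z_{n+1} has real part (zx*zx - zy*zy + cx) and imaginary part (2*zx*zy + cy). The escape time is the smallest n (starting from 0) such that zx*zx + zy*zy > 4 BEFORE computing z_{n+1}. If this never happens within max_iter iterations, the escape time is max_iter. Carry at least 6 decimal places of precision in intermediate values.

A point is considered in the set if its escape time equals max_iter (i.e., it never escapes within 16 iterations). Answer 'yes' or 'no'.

z_0 = 0 + 0i, c = 0.9110 + -0.4240i
Iter 1: z = 0.9110 + -0.4240i, |z|^2 = 1.0097
Iter 2: z = 1.5611 + -1.1965i, |z|^2 = 3.8689
Iter 3: z = 1.9165 + -4.1599i, |z|^2 = 20.9778
Escaped at iteration 3

Answer: no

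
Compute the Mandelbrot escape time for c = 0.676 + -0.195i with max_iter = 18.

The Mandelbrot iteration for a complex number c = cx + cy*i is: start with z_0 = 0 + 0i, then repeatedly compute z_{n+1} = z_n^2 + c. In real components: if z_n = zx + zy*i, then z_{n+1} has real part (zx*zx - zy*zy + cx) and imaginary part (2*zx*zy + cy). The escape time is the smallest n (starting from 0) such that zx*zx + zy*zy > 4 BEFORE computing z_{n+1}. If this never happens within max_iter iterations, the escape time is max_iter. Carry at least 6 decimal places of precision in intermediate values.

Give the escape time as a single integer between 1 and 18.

Answer: 3

Derivation:
z_0 = 0 + 0i, c = 0.6760 + -0.1950i
Iter 1: z = 0.6760 + -0.1950i, |z|^2 = 0.4950
Iter 2: z = 1.0950 + -0.4586i, |z|^2 = 1.4093
Iter 3: z = 1.6646 + -1.1994i, |z|^2 = 4.2093
Escaped at iteration 3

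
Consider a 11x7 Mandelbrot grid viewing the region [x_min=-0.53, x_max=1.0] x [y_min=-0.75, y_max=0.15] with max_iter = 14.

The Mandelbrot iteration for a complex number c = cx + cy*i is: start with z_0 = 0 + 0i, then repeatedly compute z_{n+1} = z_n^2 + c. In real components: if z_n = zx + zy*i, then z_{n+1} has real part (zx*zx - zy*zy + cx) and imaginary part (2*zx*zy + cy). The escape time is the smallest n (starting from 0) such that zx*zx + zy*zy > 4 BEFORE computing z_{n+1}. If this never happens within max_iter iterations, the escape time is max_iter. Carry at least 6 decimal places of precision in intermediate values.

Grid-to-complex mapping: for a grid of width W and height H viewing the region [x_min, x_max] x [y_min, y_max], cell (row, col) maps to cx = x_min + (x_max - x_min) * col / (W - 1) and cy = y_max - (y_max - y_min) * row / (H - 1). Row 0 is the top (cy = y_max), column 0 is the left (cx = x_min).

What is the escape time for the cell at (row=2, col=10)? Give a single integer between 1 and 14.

z_0 = 0 + 0i, c = 1.0000 + -0.1500i
Iter 1: z = 1.0000 + -0.1500i, |z|^2 = 1.0225
Iter 2: z = 1.9775 + -0.4500i, |z|^2 = 4.1130
Escaped at iteration 2

Answer: 2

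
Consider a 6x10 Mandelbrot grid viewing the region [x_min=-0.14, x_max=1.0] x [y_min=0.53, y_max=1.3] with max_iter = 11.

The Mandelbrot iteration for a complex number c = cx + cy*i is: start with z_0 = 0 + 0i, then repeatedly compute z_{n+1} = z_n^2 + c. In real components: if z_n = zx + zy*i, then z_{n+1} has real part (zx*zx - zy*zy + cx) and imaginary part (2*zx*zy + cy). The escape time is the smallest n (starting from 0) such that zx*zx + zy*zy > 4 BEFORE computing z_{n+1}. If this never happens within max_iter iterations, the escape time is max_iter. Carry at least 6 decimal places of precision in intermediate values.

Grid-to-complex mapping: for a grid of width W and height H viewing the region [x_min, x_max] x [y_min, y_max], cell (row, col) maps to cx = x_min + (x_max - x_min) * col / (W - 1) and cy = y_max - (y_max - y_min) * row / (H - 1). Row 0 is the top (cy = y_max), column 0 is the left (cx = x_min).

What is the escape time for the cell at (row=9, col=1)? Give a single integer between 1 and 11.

Answer: 11

Derivation:
z_0 = 0 + 0i, c = 0.0880 + 0.5300i
Iter 1: z = 0.0880 + 0.5300i, |z|^2 = 0.2886
Iter 2: z = -0.1852 + 0.6233i, |z|^2 = 0.4228
Iter 3: z = -0.2662 + 0.2992i, |z|^2 = 0.1604
Iter 4: z = 0.0693 + 0.3707i, |z|^2 = 0.1422
Iter 5: z = -0.0446 + 0.5814i, |z|^2 = 0.3400
Iter 6: z = -0.2481 + 0.4781i, |z|^2 = 0.2901
Iter 7: z = -0.0791 + 0.2928i, |z|^2 = 0.0920
Iter 8: z = 0.0085 + 0.4837i, |z|^2 = 0.2340
Iter 9: z = -0.1459 + 0.5382i, |z|^2 = 0.3110
Iter 10: z = -0.1804 + 0.3730i, |z|^2 = 0.1716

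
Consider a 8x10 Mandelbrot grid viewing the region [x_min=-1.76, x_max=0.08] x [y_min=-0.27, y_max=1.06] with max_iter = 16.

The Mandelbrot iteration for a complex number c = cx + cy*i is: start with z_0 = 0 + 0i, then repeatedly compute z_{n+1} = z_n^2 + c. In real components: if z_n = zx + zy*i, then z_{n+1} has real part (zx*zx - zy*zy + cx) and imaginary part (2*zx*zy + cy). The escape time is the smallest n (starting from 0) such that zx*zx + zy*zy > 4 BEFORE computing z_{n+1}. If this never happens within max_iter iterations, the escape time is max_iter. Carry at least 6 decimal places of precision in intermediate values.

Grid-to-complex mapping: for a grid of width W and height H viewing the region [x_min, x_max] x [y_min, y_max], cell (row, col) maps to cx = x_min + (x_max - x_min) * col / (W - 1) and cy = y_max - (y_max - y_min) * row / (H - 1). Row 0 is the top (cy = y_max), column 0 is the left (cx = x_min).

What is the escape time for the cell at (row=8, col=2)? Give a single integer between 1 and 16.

z_0 = 0 + 0i, c = -1.2343 + -0.1222i
Iter 1: z = -1.2343 + -0.1222i, |z|^2 = 1.5384
Iter 2: z = 0.2742 + 0.1795i, |z|^2 = 0.1074
Iter 3: z = -1.1913 + -0.0238i, |z|^2 = 1.4198
Iter 4: z = 0.1843 + -0.0656i, |z|^2 = 0.0383
Iter 5: z = -1.2046 + -0.1464i, |z|^2 = 1.4725
Iter 6: z = 0.1954 + 0.2305i, |z|^2 = 0.0913
Iter 7: z = -1.2492 + -0.0322i, |z|^2 = 1.5616
Iter 8: z = 0.3253 + -0.0418i, |z|^2 = 0.1076
Iter 9: z = -1.1302 + -0.1494i, |z|^2 = 1.2997
Iter 10: z = 0.0208 + 0.2156i, |z|^2 = 0.0469
Iter 11: z = -1.2803 + -0.1133i, |z|^2 = 1.6521
Iter 12: z = 0.3921 + 0.1678i, |z|^2 = 0.1819
Iter 13: z = -1.1087 + 0.0094i, |z|^2 = 1.2292
Iter 14: z = -0.0052 + -0.1430i, |z|^2 = 0.0205
Iter 15: z = -1.2547 + -0.1207i, |z|^2 = 1.5889

Answer: 16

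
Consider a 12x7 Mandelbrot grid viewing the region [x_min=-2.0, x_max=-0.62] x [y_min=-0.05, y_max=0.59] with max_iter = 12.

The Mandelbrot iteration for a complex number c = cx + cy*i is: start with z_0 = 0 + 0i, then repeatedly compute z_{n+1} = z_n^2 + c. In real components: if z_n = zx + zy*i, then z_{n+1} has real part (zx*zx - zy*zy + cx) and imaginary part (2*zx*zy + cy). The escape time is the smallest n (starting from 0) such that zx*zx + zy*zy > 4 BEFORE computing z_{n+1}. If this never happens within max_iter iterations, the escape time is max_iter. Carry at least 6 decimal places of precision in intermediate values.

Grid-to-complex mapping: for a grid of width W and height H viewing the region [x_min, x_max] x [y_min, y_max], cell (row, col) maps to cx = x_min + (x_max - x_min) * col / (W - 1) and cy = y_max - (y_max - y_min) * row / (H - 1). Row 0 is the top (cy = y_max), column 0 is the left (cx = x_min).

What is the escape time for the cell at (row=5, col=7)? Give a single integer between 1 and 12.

z_0 = 0 + 0i, c = -1.1218 + 0.0567i
Iter 1: z = -1.1218 + 0.0567i, |z|^2 = 1.2617
Iter 2: z = 0.1334 + -0.0705i, |z|^2 = 0.0228
Iter 3: z = -1.1090 + 0.0379i, |z|^2 = 1.2313
Iter 4: z = 0.1066 + -0.0273i, |z|^2 = 0.0121
Iter 5: z = -1.1112 + 0.0508i, |z|^2 = 1.2374
Iter 6: z = 0.1104 + -0.0563i, |z|^2 = 0.0154
Iter 7: z = -1.1128 + 0.0442i, |z|^2 = 1.2403
Iter 8: z = 0.1146 + -0.0418i, |z|^2 = 0.0149
Iter 9: z = -1.1104 + 0.0471i, |z|^2 = 1.2353
Iter 10: z = 0.1090 + -0.0479i, |z|^2 = 0.0142
Iter 11: z = -1.1122 + 0.0462i, |z|^2 = 1.2392

Answer: 12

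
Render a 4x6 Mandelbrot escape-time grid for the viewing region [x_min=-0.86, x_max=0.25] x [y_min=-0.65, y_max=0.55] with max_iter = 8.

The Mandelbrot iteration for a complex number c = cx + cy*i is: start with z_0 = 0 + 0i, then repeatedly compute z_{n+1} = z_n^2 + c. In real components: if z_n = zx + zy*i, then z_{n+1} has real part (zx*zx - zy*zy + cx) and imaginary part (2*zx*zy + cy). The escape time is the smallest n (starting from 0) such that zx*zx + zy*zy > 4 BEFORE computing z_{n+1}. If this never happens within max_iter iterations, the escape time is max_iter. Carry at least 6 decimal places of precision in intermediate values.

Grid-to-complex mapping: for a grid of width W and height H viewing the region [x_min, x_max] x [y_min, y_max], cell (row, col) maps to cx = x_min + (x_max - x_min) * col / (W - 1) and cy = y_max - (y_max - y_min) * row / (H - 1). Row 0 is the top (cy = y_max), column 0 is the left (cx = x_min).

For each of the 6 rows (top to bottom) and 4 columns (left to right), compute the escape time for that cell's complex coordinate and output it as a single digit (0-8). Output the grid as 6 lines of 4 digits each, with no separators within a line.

Answer: 5888
8888
8888
8888
7888
5888

Derivation:
(row=0, col=0): c = -0.8600 + 0.5500i → escape time 5
(row=0, col=1): c = -0.4900 + 0.5500i → escape time 8
(row=0, col=2): c = -0.1200 + 0.5500i → escape time 8
(row=0, col=3): c = 0.2500 + 0.5500i → escape time 8
(row=1, col=0): c = -0.8600 + 0.3100i → escape time 8
(row=1, col=1): c = -0.4900 + 0.3100i → escape time 8
(row=1, col=2): c = -0.1200 + 0.3100i → escape time 8
(row=1, col=3): c = 0.2500 + 0.3100i → escape time 8
(row=2, col=0): c = -0.8600 + 0.0700i → escape time 8
(row=2, col=1): c = -0.4900 + 0.0700i → escape time 8
(row=2, col=2): c = -0.1200 + 0.0700i → escape time 8
(row=2, col=3): c = 0.2500 + 0.0700i → escape time 8
(row=3, col=0): c = -0.8600 + -0.1700i → escape time 8
(row=3, col=1): c = -0.4900 + -0.1700i → escape time 8
(row=3, col=2): c = -0.1200 + -0.1700i → escape time 8
(row=3, col=3): c = 0.2500 + -0.1700i → escape time 8
(row=4, col=0): c = -0.8600 + -0.4100i → escape time 7
(row=4, col=1): c = -0.4900 + -0.4100i → escape time 8
(row=4, col=2): c = -0.1200 + -0.4100i → escape time 8
(row=4, col=3): c = 0.2500 + -0.4100i → escape time 8
(row=5, col=0): c = -0.8600 + -0.6500i → escape time 5
(row=5, col=1): c = -0.4900 + -0.6500i → escape time 8
(row=5, col=2): c = -0.1200 + -0.6500i → escape time 8
(row=5, col=3): c = 0.2500 + -0.6500i → escape time 8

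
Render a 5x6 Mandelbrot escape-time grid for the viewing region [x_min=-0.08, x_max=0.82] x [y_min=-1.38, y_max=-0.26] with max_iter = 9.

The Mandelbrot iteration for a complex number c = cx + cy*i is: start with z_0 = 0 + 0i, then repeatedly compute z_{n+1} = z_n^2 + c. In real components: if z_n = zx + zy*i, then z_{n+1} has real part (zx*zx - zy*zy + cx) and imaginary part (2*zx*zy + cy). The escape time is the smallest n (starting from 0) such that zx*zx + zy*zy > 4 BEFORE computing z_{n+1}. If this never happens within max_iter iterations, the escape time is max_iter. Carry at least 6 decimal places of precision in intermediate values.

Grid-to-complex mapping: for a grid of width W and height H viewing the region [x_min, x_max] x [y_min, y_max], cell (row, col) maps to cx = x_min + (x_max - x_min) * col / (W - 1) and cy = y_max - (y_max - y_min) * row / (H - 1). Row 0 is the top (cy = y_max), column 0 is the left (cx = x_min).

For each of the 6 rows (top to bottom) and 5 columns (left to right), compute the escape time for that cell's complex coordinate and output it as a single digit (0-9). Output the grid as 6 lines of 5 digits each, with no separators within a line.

Answer: 99943
99943
97632
94322
43222
22222

Derivation:
(row=0, col=0): c = -0.0800 + -0.2600i → escape time 9
(row=0, col=1): c = 0.1450 + -0.2600i → escape time 9
(row=0, col=2): c = 0.3700 + -0.2600i → escape time 9
(row=0, col=3): c = 0.5950 + -0.2600i → escape time 4
(row=0, col=4): c = 0.8200 + -0.2600i → escape time 3
(row=1, col=0): c = -0.0800 + -0.4840i → escape time 9
(row=1, col=1): c = 0.1450 + -0.4840i → escape time 9
(row=1, col=2): c = 0.3700 + -0.4840i → escape time 9
(row=1, col=3): c = 0.5950 + -0.4840i → escape time 4
(row=1, col=4): c = 0.8200 + -0.4840i → escape time 3
(row=2, col=0): c = -0.0800 + -0.7080i → escape time 9
(row=2, col=1): c = 0.1450 + -0.7080i → escape time 7
(row=2, col=2): c = 0.3700 + -0.7080i → escape time 6
(row=2, col=3): c = 0.5950 + -0.7080i → escape time 3
(row=2, col=4): c = 0.8200 + -0.7080i → escape time 2
(row=3, col=0): c = -0.0800 + -0.9320i → escape time 9
(row=3, col=1): c = 0.1450 + -0.9320i → escape time 4
(row=3, col=2): c = 0.3700 + -0.9320i → escape time 3
(row=3, col=3): c = 0.5950 + -0.9320i → escape time 2
(row=3, col=4): c = 0.8200 + -0.9320i → escape time 2
(row=4, col=0): c = -0.0800 + -1.1560i → escape time 4
(row=4, col=1): c = 0.1450 + -1.1560i → escape time 3
(row=4, col=2): c = 0.3700 + -1.1560i → escape time 2
(row=4, col=3): c = 0.5950 + -1.1560i → escape time 2
(row=4, col=4): c = 0.8200 + -1.1560i → escape time 2
(row=5, col=0): c = -0.0800 + -1.3800i → escape time 2
(row=5, col=1): c = 0.1450 + -1.3800i → escape time 2
(row=5, col=2): c = 0.3700 + -1.3800i → escape time 2
(row=5, col=3): c = 0.5950 + -1.3800i → escape time 2
(row=5, col=4): c = 0.8200 + -1.3800i → escape time 2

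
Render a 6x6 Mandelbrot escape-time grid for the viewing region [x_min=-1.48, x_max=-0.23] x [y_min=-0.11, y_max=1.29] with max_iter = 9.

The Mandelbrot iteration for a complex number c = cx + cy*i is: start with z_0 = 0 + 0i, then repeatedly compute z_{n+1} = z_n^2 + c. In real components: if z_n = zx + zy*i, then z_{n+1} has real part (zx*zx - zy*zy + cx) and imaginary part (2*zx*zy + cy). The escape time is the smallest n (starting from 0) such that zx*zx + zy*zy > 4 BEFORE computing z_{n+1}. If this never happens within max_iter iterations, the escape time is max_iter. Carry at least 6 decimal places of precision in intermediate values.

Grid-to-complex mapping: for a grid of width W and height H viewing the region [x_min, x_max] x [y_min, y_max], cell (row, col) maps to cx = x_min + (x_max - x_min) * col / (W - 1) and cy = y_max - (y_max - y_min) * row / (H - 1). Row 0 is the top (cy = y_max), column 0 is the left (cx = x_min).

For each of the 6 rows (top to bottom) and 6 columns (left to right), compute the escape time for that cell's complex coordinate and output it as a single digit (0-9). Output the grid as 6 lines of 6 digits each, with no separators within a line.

(row=0, col=0): c = -1.4800 + 1.2900i → escape time 2
(row=0, col=1): c = -1.2300 + 1.2900i → escape time 2
(row=0, col=2): c = -0.9800 + 1.2900i → escape time 2
(row=0, col=3): c = -0.7300 + 1.2900i → escape time 3
(row=0, col=4): c = -0.4800 + 1.2900i → escape time 3
(row=0, col=5): c = -0.2300 + 1.2900i → escape time 3
(row=1, col=0): c = -1.4800 + 1.0100i → escape time 2
(row=1, col=1): c = -1.2300 + 1.0100i → escape time 3
(row=1, col=2): c = -0.9800 + 1.0100i → escape time 3
(row=1, col=3): c = -0.7300 + 1.0100i → escape time 3
(row=1, col=4): c = -0.4800 + 1.0100i → escape time 4
(row=1, col=5): c = -0.2300 + 1.0100i → escape time 6
(row=2, col=0): c = -1.4800 + 0.7300i → escape time 3
(row=2, col=1): c = -1.2300 + 0.7300i → escape time 3
(row=2, col=2): c = -0.9800 + 0.7300i → escape time 4
(row=2, col=3): c = -0.7300 + 0.7300i → escape time 4
(row=2, col=4): c = -0.4800 + 0.7300i → escape time 7
(row=2, col=5): c = -0.2300 + 0.7300i → escape time 9
(row=3, col=0): c = -1.4800 + 0.4500i → escape time 3
(row=3, col=1): c = -1.2300 + 0.4500i → escape time 6
(row=3, col=2): c = -0.9800 + 0.4500i → escape time 5
(row=3, col=3): c = -0.7300 + 0.4500i → escape time 8
(row=3, col=4): c = -0.4800 + 0.4500i → escape time 9
(row=3, col=5): c = -0.2300 + 0.4500i → escape time 9
(row=4, col=0): c = -1.4800 + 0.1700i → escape time 5
(row=4, col=1): c = -1.2300 + 0.1700i → escape time 9
(row=4, col=2): c = -0.9800 + 0.1700i → escape time 9
(row=4, col=3): c = -0.7300 + 0.1700i → escape time 9
(row=4, col=4): c = -0.4800 + 0.1700i → escape time 9
(row=4, col=5): c = -0.2300 + 0.1700i → escape time 9
(row=5, col=0): c = -1.4800 + -0.1100i → escape time 7
(row=5, col=1): c = -1.2300 + -0.1100i → escape time 9
(row=5, col=2): c = -0.9800 + -0.1100i → escape time 9
(row=5, col=3): c = -0.7300 + -0.1100i → escape time 9
(row=5, col=4): c = -0.4800 + -0.1100i → escape time 9
(row=5, col=5): c = -0.2300 + -0.1100i → escape time 9

Answer: 222333
233346
334479
365899
599999
799999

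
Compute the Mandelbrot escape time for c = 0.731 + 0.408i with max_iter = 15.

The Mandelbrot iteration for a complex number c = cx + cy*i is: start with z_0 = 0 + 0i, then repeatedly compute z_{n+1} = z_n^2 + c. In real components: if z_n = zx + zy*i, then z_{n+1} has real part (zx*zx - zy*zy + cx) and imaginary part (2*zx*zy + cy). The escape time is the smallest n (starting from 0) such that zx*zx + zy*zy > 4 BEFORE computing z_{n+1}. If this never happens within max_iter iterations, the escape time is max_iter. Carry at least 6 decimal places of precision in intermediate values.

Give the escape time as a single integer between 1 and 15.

z_0 = 0 + 0i, c = 0.7310 + 0.4080i
Iter 1: z = 0.7310 + 0.4080i, |z|^2 = 0.7008
Iter 2: z = 1.0989 + 1.0045i, |z|^2 = 2.2166
Iter 3: z = 0.9296 + 2.6157i, |z|^2 = 7.7058
Escaped at iteration 3

Answer: 3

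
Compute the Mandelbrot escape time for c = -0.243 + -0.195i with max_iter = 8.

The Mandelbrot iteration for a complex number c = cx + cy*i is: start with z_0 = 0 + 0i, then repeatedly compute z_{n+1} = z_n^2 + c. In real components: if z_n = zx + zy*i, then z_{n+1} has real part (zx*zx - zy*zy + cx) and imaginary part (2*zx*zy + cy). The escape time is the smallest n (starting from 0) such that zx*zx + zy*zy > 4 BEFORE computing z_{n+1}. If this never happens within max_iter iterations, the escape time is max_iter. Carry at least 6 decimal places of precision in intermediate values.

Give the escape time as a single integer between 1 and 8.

z_0 = 0 + 0i, c = -0.2430 + -0.1950i
Iter 1: z = -0.2430 + -0.1950i, |z|^2 = 0.0971
Iter 2: z = -0.2220 + -0.1002i, |z|^2 = 0.0593
Iter 3: z = -0.2038 + -0.1505i, |z|^2 = 0.0642
Iter 4: z = -0.2241 + -0.1337i, |z|^2 = 0.0681
Iter 5: z = -0.2106 + -0.1351i, |z|^2 = 0.0626
Iter 6: z = -0.2169 + -0.1381i, |z|^2 = 0.0661
Iter 7: z = -0.2150 + -0.1351i, |z|^2 = 0.0645

Answer: 8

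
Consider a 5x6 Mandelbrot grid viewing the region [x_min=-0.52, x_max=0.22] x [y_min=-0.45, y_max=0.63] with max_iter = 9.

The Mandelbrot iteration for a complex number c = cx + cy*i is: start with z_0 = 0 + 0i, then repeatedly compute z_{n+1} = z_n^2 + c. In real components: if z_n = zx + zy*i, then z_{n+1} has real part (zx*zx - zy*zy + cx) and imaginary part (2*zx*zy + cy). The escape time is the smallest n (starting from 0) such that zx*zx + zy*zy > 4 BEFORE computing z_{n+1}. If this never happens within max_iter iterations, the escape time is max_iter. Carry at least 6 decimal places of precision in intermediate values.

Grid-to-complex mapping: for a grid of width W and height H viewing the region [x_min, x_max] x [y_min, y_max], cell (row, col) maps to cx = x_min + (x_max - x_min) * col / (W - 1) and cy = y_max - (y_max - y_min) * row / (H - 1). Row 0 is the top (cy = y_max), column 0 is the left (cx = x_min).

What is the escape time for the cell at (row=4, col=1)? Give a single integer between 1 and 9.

Answer: 9

Derivation:
z_0 = 0 + 0i, c = -0.3350 + -0.2340i
Iter 1: z = -0.3350 + -0.2340i, |z|^2 = 0.1670
Iter 2: z = -0.2775 + -0.0772i, |z|^2 = 0.0830
Iter 3: z = -0.2639 + -0.1911i, |z|^2 = 0.1062
Iter 4: z = -0.3019 + -0.1331i, |z|^2 = 0.1088
Iter 5: z = -0.2616 + -0.1536i, |z|^2 = 0.0920
Iter 6: z = -0.2902 + -0.1536i, |z|^2 = 0.1078
Iter 7: z = -0.2744 + -0.1448i, |z|^2 = 0.0963
Iter 8: z = -0.2807 + -0.1545i, |z|^2 = 0.1027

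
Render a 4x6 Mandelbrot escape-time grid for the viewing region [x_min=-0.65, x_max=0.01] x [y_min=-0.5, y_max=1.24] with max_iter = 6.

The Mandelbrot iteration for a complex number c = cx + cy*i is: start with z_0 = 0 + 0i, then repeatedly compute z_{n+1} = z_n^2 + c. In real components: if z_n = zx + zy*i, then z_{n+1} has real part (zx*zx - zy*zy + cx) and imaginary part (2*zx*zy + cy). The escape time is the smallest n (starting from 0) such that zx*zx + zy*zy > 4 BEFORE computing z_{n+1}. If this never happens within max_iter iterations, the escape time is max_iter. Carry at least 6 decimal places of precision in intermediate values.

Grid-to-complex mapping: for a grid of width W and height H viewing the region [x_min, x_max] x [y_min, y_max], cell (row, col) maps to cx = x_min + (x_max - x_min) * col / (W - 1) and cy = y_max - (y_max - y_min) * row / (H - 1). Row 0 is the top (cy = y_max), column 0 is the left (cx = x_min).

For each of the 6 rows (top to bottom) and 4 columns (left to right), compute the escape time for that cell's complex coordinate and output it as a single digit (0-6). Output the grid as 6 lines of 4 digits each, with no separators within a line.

(row=0, col=0): c = -0.6500 + 1.2400i → escape time 3
(row=0, col=1): c = -0.4300 + 1.2400i → escape time 3
(row=0, col=2): c = -0.2100 + 1.2400i → escape time 3
(row=0, col=3): c = 0.0100 + 1.2400i → escape time 3
(row=1, col=0): c = -0.6500 + 0.8920i → escape time 4
(row=1, col=1): c = -0.4300 + 0.8920i → escape time 5
(row=1, col=2): c = -0.2100 + 0.8920i → escape time 6
(row=1, col=3): c = 0.0100 + 0.8920i → escape time 6
(row=2, col=0): c = -0.6500 + 0.5440i → escape time 6
(row=2, col=1): c = -0.4300 + 0.5440i → escape time 6
(row=2, col=2): c = -0.2100 + 0.5440i → escape time 6
(row=2, col=3): c = 0.0100 + 0.5440i → escape time 6
(row=3, col=0): c = -0.6500 + 0.1960i → escape time 6
(row=3, col=1): c = -0.4300 + 0.1960i → escape time 6
(row=3, col=2): c = -0.2100 + 0.1960i → escape time 6
(row=3, col=3): c = 0.0100 + 0.1960i → escape time 6
(row=4, col=0): c = -0.6500 + -0.1520i → escape time 6
(row=4, col=1): c = -0.4300 + -0.1520i → escape time 6
(row=4, col=2): c = -0.2100 + -0.1520i → escape time 6
(row=4, col=3): c = 0.0100 + -0.1520i → escape time 6
(row=5, col=0): c = -0.6500 + -0.5000i → escape time 6
(row=5, col=1): c = -0.4300 + -0.5000i → escape time 6
(row=5, col=2): c = -0.2100 + -0.5000i → escape time 6
(row=5, col=3): c = 0.0100 + -0.5000i → escape time 6

Answer: 3333
4566
6666
6666
6666
6666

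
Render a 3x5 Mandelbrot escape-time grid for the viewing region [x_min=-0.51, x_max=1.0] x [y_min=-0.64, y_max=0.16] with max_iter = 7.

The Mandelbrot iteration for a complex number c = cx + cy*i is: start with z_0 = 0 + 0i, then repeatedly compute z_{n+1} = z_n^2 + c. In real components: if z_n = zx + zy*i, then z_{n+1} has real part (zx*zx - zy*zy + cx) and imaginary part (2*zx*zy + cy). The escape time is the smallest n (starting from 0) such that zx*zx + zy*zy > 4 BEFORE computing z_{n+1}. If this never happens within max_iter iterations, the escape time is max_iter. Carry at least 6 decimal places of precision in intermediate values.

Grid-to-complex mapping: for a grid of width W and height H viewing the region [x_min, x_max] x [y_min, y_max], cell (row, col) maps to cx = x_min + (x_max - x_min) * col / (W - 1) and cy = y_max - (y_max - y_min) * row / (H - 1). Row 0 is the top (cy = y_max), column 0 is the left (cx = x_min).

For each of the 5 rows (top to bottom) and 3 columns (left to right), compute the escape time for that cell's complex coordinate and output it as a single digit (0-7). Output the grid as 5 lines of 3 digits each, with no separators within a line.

(row=0, col=0): c = -0.5100 + 0.1600i → escape time 7
(row=0, col=1): c = 0.2450 + 0.1600i → escape time 7
(row=0, col=2): c = 1.0000 + 0.1600i → escape time 2
(row=1, col=0): c = -0.5100 + -0.0400i → escape time 7
(row=1, col=1): c = 0.2450 + -0.0400i → escape time 7
(row=1, col=2): c = 1.0000 + -0.0400i → escape time 2
(row=2, col=0): c = -0.5100 + -0.2400i → escape time 7
(row=2, col=1): c = 0.2450 + -0.2400i → escape time 7
(row=2, col=2): c = 1.0000 + -0.2400i → escape time 2
(row=3, col=0): c = -0.5100 + -0.4400i → escape time 7
(row=3, col=1): c = 0.2450 + -0.4400i → escape time 7
(row=3, col=2): c = 1.0000 + -0.4400i → escape time 2
(row=4, col=0): c = -0.5100 + -0.6400i → escape time 7
(row=4, col=1): c = 0.2450 + -0.6400i → escape time 7
(row=4, col=2): c = 1.0000 + -0.6400i → escape time 2

Answer: 772
772
772
772
772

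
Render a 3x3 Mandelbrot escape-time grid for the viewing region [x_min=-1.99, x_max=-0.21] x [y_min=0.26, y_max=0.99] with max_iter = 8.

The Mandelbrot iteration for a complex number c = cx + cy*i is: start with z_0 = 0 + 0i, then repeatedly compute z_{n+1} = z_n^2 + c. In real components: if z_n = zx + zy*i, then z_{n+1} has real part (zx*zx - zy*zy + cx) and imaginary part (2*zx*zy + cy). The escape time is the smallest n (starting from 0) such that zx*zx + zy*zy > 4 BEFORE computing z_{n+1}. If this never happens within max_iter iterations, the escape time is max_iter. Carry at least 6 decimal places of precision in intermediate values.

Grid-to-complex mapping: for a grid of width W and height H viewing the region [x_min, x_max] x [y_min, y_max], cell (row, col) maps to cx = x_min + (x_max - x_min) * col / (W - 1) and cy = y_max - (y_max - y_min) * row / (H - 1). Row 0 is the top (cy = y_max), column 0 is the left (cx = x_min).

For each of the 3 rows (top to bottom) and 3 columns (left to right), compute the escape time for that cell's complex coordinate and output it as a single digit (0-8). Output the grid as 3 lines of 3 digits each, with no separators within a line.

(row=0, col=0): c = -1.9900 + 0.9900i → escape time 1
(row=0, col=1): c = -1.1000 + 0.9900i → escape time 3
(row=0, col=2): c = -0.2100 + 0.9900i → escape time 7
(row=1, col=0): c = -1.9900 + 0.6250i → escape time 1
(row=1, col=1): c = -1.1000 + 0.6250i → escape time 4
(row=1, col=2): c = -0.2100 + 0.6250i → escape time 8
(row=2, col=0): c = -1.9900 + 0.2600i → escape time 1
(row=2, col=1): c = -1.1000 + 0.2600i → escape time 8
(row=2, col=2): c = -0.2100 + 0.2600i → escape time 8

Answer: 137
148
188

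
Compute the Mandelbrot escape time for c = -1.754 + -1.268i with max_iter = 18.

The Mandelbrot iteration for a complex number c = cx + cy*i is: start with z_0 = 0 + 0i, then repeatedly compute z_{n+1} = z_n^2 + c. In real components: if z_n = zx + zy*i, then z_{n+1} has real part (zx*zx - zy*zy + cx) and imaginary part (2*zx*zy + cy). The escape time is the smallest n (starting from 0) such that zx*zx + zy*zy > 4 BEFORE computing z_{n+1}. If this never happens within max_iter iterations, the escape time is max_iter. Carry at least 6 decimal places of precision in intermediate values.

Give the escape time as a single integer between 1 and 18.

z_0 = 0 + 0i, c = -1.7540 + -1.2680i
Iter 1: z = -1.7540 + -1.2680i, |z|^2 = 4.6843
Escaped at iteration 1

Answer: 1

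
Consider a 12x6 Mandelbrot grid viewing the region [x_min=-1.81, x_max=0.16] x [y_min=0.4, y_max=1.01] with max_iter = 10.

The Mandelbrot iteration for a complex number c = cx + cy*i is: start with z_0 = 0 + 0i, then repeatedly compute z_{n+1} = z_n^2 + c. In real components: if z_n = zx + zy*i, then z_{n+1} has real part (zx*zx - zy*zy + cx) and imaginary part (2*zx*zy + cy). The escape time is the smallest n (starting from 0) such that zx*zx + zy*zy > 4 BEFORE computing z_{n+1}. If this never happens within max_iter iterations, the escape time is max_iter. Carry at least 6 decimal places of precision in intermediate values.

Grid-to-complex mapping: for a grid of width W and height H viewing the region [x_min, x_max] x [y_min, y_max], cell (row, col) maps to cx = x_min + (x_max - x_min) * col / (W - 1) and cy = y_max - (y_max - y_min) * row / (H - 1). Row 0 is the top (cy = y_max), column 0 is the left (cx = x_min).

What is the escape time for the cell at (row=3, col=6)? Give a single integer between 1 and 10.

z_0 = 0 + 0i, c = -0.7355 + 0.6440i
Iter 1: z = -0.7355 + 0.6440i, |z|^2 = 0.9556
Iter 2: z = -0.6093 + -0.3033i, |z|^2 = 0.4632
Iter 3: z = -0.4562 + 1.0136i, |z|^2 = 1.2354
Iter 4: z = -1.5547 + -0.2807i, |z|^2 = 2.4958
Iter 5: z = 1.6027 + 1.5169i, |z|^2 = 4.8695
Escaped at iteration 5

Answer: 5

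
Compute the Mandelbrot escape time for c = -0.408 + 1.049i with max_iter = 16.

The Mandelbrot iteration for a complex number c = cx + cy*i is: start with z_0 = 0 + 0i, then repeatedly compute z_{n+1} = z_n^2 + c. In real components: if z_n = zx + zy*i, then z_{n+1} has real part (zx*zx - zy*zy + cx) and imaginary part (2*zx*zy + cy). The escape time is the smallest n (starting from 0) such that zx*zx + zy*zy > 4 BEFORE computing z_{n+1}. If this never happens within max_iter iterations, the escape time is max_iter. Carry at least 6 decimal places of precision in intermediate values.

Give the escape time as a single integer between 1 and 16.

Answer: 4

Derivation:
z_0 = 0 + 0i, c = -0.4080 + 1.0490i
Iter 1: z = -0.4080 + 1.0490i, |z|^2 = 1.2669
Iter 2: z = -1.3419 + 0.1930i, |z|^2 = 1.8381
Iter 3: z = 1.3555 + 0.5310i, |z|^2 = 2.1194
Iter 4: z = 1.1476 + 2.4885i, |z|^2 = 7.5095
Escaped at iteration 4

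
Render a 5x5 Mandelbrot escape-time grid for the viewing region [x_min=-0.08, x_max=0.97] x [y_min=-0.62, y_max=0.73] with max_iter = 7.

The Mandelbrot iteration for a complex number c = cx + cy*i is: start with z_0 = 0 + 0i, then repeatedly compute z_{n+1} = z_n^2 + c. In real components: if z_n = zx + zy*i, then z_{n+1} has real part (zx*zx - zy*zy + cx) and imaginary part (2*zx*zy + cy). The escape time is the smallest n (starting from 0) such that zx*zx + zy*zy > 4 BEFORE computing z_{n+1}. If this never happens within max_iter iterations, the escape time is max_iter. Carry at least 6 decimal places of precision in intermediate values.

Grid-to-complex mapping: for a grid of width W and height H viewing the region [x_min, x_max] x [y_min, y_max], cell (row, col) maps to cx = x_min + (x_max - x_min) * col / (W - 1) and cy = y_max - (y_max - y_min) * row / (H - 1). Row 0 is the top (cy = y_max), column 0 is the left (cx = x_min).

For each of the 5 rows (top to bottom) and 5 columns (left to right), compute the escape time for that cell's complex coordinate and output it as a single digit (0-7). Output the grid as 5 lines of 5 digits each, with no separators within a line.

(row=0, col=0): c = -0.0800 + 0.7300i → escape time 7
(row=0, col=1): c = 0.1825 + 0.7300i → escape time 6
(row=0, col=2): c = 0.4450 + 0.7300i → escape time 4
(row=0, col=3): c = 0.7075 + 0.7300i → escape time 3
(row=0, col=4): c = 0.9700 + 0.7300i → escape time 2
(row=1, col=0): c = -0.0800 + 0.3925i → escape time 7
(row=1, col=1): c = 0.1825 + 0.3925i → escape time 7
(row=1, col=2): c = 0.4450 + 0.3925i → escape time 7
(row=1, col=3): c = 0.7075 + 0.3925i → escape time 3
(row=1, col=4): c = 0.9700 + 0.3925i → escape time 2
(row=2, col=0): c = -0.0800 + 0.0550i → escape time 7
(row=2, col=1): c = 0.1825 + 0.0550i → escape time 7
(row=2, col=2): c = 0.4450 + 0.0550i → escape time 6
(row=2, col=3): c = 0.7075 + 0.0550i → escape time 3
(row=2, col=4): c = 0.9700 + 0.0550i → escape time 3
(row=3, col=0): c = -0.0800 + -0.2825i → escape time 7
(row=3, col=1): c = 0.1825 + -0.2825i → escape time 7
(row=3, col=2): c = 0.4450 + -0.2825i → escape time 7
(row=3, col=3): c = 0.7075 + -0.2825i → escape time 3
(row=3, col=4): c = 0.9700 + -0.2825i → escape time 2
(row=4, col=0): c = -0.0800 + -0.6200i → escape time 7
(row=4, col=1): c = 0.1825 + -0.6200i → escape time 7
(row=4, col=2): c = 0.4450 + -0.6200i → escape time 5
(row=4, col=3): c = 0.7075 + -0.6200i → escape time 3
(row=4, col=4): c = 0.9700 + -0.6200i → escape time 2

Answer: 76432
77732
77633
77732
77532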